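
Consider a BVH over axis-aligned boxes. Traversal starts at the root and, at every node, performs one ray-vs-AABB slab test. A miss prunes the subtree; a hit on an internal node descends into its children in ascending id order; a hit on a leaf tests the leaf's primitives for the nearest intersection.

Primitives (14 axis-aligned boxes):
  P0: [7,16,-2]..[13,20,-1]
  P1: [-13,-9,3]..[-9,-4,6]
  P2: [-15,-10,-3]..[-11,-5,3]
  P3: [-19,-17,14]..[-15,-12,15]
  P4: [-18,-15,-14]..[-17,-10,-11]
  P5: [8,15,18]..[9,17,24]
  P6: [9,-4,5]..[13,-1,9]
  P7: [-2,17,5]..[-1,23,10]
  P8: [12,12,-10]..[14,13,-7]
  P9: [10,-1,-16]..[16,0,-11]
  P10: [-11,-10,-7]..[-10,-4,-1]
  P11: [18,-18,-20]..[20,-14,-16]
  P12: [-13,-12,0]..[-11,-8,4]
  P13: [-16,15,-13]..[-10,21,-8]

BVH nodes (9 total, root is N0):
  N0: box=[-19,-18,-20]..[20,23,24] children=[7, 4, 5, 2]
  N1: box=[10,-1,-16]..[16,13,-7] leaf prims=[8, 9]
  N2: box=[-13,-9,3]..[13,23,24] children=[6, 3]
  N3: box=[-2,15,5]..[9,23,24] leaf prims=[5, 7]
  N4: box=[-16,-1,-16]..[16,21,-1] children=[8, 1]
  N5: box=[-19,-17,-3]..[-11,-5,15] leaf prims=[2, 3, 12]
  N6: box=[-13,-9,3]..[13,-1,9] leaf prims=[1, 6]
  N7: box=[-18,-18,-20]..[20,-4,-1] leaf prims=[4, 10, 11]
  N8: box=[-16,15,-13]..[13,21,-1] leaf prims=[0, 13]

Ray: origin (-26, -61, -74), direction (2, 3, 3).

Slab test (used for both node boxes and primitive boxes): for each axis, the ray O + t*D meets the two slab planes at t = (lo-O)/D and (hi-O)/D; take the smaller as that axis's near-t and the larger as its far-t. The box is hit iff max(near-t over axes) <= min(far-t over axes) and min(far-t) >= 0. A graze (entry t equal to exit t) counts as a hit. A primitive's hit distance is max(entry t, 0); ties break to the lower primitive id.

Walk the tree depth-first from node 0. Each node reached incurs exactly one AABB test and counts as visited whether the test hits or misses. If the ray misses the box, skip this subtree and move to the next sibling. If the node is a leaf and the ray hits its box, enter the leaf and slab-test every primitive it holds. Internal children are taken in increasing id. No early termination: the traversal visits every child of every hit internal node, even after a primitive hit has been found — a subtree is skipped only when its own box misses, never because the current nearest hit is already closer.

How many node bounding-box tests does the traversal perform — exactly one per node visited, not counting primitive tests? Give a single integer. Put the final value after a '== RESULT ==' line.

Traverse from the root:
N0 x:[7/2,23] y:[43/3,28] z:[18,98/3] -> hit [18,23], descend [2, 4, 5, 7]
  N2 x:[13/2,39/2] y:[52/3,28] z:[77/3,98/3] -> miss, prune
  N4 x:[5,21] y:[20,82/3] z:[58/3,73/3] -> hit [20,21], descend [1, 8]
    N1 x:[18,21] y:[20,74/3] z:[58/3,67/3] -> hit [20,21] leaf, test {P8(miss), P9@t=20}
    N8 x:[5,39/2] y:[76/3,82/3] z:[61/3,73/3] -> miss, prune
  N5 x:[7/2,15/2] y:[44/3,56/3] z:[71/3,89/3] -> miss, prune
  N7 x:[4,23] y:[43/3,19] z:[18,73/3] -> hit [18,19] leaf, test {P4(miss), P10(miss), P11(miss)}

Visited [0, 2, 4, 1, 8, 5, 7]. Tests: 7 box, 2 leaf. Nearest: P9.

== RESULT ==
7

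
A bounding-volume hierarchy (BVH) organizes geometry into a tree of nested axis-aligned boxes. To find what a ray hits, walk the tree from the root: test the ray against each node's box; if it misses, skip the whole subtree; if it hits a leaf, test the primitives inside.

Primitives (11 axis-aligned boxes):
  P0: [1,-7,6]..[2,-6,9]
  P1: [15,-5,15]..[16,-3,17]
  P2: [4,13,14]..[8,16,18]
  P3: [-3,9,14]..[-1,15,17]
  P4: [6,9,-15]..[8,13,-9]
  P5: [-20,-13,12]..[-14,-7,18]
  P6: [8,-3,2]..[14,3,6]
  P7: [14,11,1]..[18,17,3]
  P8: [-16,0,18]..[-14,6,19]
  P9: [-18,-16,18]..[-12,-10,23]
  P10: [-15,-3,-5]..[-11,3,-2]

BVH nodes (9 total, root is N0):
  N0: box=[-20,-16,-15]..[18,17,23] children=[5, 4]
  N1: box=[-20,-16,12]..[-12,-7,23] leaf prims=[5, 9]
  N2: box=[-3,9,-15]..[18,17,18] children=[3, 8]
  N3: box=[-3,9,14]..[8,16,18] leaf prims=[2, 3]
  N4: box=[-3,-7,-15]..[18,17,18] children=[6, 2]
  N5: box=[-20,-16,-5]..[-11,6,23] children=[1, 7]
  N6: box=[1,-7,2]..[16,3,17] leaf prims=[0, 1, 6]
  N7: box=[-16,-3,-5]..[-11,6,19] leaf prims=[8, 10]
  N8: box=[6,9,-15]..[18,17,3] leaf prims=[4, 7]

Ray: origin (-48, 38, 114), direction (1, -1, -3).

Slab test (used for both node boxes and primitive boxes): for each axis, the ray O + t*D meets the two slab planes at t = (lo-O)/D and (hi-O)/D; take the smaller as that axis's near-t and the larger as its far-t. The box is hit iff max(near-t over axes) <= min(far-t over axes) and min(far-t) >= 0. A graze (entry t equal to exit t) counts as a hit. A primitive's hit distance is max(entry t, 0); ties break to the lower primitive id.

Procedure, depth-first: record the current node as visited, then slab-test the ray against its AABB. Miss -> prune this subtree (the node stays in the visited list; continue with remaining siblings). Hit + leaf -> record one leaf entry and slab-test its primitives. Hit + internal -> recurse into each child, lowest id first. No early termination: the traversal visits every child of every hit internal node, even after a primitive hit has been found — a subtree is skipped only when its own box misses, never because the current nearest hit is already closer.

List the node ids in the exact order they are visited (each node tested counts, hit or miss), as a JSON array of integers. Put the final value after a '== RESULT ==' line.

Walk:
N0 x:[28,66] y:[21,54] z:[91/3,43] -> hit [91/3,43], descend [4, 5]
  N4 x:[45,66] y:[21,45] z:[32,43] -> miss, prune
  N5 x:[28,37] y:[32,54] z:[91/3,119/3] -> hit [32,37], descend [1, 7]
    N1 x:[28,36] y:[45,54] z:[91/3,34] -> miss, prune
    N7 x:[32,37] y:[32,41] z:[95/3,119/3] -> hit [32,37] leaf, test {P8@t=32, P10(miss)}

order=[0, 4, 5, 1, 7]  |boxes|=5  |leaves|=1  hit=P8

== RESULT ==
[0, 4, 5, 1, 7]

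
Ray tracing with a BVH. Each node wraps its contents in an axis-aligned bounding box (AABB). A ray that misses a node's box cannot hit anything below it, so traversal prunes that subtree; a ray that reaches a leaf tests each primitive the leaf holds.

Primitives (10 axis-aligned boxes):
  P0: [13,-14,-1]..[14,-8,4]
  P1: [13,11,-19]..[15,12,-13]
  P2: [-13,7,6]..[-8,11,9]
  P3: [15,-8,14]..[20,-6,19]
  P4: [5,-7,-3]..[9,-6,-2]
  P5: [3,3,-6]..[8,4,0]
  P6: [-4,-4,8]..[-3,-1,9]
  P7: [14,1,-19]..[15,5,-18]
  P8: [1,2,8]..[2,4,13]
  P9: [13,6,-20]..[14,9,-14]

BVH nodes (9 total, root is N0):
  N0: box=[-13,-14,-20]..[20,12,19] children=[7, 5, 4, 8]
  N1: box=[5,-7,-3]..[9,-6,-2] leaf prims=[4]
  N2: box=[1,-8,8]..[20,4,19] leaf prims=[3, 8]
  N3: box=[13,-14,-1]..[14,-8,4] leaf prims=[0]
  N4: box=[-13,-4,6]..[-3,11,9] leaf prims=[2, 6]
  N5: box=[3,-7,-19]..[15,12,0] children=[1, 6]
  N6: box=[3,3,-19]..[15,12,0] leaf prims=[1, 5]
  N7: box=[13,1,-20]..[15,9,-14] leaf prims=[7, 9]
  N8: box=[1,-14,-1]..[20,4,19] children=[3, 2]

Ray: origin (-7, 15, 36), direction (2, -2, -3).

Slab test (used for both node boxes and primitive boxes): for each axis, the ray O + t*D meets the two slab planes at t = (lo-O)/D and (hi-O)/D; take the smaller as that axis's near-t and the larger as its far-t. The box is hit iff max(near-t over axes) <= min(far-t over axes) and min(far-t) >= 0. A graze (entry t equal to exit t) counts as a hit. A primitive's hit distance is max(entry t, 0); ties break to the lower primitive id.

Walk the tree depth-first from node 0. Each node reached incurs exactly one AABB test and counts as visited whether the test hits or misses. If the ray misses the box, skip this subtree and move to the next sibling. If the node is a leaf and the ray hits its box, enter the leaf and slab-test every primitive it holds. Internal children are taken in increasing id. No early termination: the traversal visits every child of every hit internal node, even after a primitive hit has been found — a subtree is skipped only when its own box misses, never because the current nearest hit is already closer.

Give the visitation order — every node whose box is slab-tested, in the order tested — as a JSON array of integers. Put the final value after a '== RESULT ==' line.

Traverse from the root:
N0 x:[-3,27/2] y:[3/2,29/2] z:[17/3,56/3] -> hit [17/3,27/2], descend [4, 5, 7, 8]
  N4 x:[-3,2] y:[2,19/2] z:[9,10] -> miss, prune
  N5 x:[5,11] y:[3/2,11] z:[12,55/3] -> miss, prune
  N7 x:[10,11] y:[3,7] z:[50/3,56/3] -> miss, prune
  N8 x:[4,27/2] y:[11/2,29/2] z:[17/3,37/3] -> hit [17/3,37/3], descend [2, 3]
    N2 x:[4,27/2] y:[11/2,23/2] z:[17/3,28/3] -> hit [17/3,28/3] leaf, test {P3(miss), P8(miss)}
    N3 x:[10,21/2] y:[23/2,29/2] z:[32/3,37/3] -> miss, prune

7 AABB tests over nodes [0, 4, 5, 7, 8, 2, 3]; 1 leaf entered; closest miss.

== RESULT ==
[0, 4, 5, 7, 8, 2, 3]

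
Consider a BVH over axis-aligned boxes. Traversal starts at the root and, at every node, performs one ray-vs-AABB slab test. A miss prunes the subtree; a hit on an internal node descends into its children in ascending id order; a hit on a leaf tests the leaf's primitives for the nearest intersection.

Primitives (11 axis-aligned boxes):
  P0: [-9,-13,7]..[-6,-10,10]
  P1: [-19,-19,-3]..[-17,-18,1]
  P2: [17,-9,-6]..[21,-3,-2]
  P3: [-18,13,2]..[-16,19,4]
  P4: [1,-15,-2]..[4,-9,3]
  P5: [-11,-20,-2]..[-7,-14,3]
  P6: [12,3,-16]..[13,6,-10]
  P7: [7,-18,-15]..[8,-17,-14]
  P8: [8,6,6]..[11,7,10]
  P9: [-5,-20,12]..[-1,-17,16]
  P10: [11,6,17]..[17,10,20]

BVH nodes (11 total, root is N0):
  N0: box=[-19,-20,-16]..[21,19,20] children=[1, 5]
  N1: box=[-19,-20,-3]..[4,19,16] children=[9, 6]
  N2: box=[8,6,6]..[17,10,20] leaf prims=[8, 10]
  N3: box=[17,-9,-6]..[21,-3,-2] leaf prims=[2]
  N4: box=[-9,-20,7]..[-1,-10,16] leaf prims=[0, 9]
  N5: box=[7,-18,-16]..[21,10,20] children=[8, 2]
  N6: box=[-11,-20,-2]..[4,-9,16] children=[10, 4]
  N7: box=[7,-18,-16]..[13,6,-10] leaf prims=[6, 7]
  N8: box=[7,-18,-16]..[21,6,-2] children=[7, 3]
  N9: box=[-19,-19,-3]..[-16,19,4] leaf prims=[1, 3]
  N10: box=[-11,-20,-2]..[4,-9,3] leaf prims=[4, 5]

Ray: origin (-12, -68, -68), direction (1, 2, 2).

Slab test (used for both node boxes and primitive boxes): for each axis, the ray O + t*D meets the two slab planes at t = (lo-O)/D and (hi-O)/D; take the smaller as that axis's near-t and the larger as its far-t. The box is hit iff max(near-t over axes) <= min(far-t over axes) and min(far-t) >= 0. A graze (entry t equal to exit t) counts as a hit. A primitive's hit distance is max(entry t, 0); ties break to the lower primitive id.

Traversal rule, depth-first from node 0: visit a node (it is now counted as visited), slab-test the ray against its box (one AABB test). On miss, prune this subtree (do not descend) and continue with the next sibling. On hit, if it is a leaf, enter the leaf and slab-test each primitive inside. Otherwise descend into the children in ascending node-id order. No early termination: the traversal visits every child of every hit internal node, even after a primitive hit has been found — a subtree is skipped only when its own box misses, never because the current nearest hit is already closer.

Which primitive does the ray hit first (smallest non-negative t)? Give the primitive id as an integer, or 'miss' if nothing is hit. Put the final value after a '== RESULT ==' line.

Walk:
N0 x:[-7,33] y:[24,87/2] z:[26,44] -> hit [26,33], descend [1, 5]
  N1 x:[-7,16] y:[24,87/2] z:[65/2,42] -> miss, prune
  N5 x:[19,33] y:[25,39] z:[26,44] -> hit [26,33], descend [2, 8]
    N2 x:[20,29] y:[37,39] z:[37,44] -> miss, prune
    N8 x:[19,33] y:[25,37] z:[26,33] -> hit [26,33], descend [3, 7]
      N3 x:[29,33] y:[59/2,65/2] z:[31,33] -> hit [31,65/2] leaf, test {P2@t=31}
      N7 x:[19,25] y:[25,37] z:[26,29] -> miss, prune

7 AABB tests over nodes [0, 1, 5, 2, 8, 3, 7]; 1 leaf entered; closest P2.

== RESULT ==
2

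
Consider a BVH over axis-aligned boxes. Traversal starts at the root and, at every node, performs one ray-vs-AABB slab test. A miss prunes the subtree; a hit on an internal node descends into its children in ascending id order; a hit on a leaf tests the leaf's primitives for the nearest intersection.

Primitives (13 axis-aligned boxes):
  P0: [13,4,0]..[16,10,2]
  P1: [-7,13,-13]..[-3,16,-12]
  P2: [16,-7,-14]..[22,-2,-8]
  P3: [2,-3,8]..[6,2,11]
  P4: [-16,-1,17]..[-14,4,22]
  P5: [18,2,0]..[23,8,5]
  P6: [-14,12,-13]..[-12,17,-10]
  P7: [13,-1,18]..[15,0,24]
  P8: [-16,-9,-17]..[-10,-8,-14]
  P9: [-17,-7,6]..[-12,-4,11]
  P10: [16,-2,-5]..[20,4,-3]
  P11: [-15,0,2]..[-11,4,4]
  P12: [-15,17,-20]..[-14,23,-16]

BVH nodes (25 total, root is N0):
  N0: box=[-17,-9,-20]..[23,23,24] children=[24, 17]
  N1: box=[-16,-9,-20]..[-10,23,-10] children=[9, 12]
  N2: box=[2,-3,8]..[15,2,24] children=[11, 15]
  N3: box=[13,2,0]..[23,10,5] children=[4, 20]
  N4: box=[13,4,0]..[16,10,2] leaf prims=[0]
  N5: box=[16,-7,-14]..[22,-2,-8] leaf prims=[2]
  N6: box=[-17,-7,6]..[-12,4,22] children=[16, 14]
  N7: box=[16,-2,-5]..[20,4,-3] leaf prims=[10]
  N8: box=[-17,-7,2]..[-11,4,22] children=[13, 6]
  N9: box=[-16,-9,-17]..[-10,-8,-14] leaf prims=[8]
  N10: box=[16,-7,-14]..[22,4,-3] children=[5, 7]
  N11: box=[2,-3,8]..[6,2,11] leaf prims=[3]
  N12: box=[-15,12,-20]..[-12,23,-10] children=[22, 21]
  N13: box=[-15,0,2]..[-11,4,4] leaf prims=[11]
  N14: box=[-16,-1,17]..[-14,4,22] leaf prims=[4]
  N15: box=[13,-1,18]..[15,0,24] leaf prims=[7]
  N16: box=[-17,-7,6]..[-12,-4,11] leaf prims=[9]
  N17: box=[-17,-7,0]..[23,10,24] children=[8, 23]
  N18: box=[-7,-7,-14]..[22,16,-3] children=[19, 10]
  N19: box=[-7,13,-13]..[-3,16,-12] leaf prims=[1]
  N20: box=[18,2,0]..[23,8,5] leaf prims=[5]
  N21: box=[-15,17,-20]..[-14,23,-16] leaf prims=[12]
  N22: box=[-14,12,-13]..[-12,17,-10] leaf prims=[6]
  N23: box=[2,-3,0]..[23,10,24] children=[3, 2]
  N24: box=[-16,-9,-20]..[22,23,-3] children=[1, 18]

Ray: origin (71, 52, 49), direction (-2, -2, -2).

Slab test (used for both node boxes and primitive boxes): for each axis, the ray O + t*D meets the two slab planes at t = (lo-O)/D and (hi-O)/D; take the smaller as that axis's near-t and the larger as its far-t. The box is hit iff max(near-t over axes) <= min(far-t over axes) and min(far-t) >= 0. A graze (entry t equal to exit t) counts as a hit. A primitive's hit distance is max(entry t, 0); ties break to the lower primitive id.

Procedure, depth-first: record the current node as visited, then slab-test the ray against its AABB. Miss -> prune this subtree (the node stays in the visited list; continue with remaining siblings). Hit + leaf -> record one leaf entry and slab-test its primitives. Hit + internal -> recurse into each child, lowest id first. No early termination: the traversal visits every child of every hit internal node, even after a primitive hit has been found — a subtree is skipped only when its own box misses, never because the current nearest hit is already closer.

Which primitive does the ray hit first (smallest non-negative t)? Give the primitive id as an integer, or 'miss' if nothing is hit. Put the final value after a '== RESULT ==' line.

Trace the traversal:
N0 x:[24,44] y:[29/2,61/2] z:[25/2,69/2] -> hit [24,61/2], descend [17, 24]
  N17 x:[24,44] y:[21,59/2] z:[25/2,49/2] -> hit [24,49/2], descend [8, 23]
    N8 x:[41,44] y:[24,59/2] z:[27/2,47/2] -> miss, prune
    N23 x:[24,69/2] y:[21,55/2] z:[25/2,49/2] -> hit [24,49/2], descend [2, 3]
      N2 x:[28,69/2] y:[25,55/2] z:[25/2,41/2] -> miss, prune
      N3 x:[24,29] y:[21,25] z:[22,49/2] -> hit [24,49/2], descend [4, 20]
        N4 x:[55/2,29] y:[21,24] z:[47/2,49/2] -> miss, prune
        N20 x:[24,53/2] y:[22,25] z:[22,49/2] -> hit [24,49/2] leaf, test {P5@t=24}
  N24 x:[49/2,87/2] y:[29/2,61/2] z:[26,69/2] -> hit [26,61/2], descend [1, 18]
    N1 x:[81/2,87/2] y:[29/2,61/2] z:[59/2,69/2] -> miss, prune
    N18 x:[49/2,39] y:[18,59/2] z:[26,63/2] -> hit [26,59/2], descend [10, 19]
      N10 x:[49/2,55/2] y:[24,59/2] z:[26,63/2] -> hit [26,55/2], descend [5, 7]
        N5 x:[49/2,55/2] y:[27,59/2] z:[57/2,63/2] -> miss, prune
        N7 x:[51/2,55/2] y:[24,27] z:[26,27] -> hit [26,27] leaf, test {P10@t=26}
      N19 x:[37,39] y:[18,39/2] z:[61/2,31] -> miss, prune

15 AABB tests over nodes [0, 17, 8, 23, 2, 3, 4, 20, 24, 1, 18, 10, 5, 7, 19]; 2 leaves entered; closest P5.

== RESULT ==
5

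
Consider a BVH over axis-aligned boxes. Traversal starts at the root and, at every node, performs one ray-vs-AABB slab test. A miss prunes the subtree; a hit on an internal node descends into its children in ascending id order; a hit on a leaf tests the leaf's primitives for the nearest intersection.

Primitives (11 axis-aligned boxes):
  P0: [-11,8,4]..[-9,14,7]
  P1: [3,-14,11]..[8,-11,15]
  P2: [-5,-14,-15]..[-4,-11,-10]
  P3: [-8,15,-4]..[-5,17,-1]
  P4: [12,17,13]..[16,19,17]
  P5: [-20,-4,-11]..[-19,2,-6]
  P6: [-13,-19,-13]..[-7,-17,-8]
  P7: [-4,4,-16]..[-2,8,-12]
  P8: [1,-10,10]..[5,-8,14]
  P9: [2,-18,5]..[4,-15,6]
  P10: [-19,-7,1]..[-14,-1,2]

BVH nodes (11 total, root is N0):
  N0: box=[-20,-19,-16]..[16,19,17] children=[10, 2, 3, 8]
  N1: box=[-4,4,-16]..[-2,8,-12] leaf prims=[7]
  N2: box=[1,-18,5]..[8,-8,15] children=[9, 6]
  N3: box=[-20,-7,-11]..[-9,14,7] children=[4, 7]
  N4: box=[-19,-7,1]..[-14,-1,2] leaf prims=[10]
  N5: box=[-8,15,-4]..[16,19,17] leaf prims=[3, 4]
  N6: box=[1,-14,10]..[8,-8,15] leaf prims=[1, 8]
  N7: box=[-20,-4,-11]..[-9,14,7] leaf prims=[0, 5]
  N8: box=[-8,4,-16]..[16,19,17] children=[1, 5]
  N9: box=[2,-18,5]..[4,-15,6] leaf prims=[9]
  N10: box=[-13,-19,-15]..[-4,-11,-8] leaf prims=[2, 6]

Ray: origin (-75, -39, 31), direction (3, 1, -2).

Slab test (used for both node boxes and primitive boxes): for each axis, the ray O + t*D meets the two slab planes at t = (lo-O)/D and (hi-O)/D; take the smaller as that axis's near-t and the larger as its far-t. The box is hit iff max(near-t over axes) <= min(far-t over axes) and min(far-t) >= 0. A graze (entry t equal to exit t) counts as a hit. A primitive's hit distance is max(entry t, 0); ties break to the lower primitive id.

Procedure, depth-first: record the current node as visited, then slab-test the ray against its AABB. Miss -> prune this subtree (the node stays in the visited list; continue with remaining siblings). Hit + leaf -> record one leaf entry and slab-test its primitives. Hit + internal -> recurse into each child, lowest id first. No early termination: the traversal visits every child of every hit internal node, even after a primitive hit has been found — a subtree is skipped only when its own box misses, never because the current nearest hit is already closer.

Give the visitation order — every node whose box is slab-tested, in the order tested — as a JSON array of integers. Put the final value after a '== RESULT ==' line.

Trace the traversal:
N0 x:[55/3,91/3] y:[20,58] z:[7,47/2] -> hit [20,47/2], descend [2, 3, 8, 10]
  N2 x:[76/3,83/3] y:[21,31] z:[8,13] -> miss, prune
  N3 x:[55/3,22] y:[32,53] z:[12,21] -> miss, prune
  N8 x:[67/3,91/3] y:[43,58] z:[7,47/2] -> miss, prune
  N10 x:[62/3,71/3] y:[20,28] z:[39/2,23] -> hit [62/3,23] leaf, test {P2(miss), P6@t=62/3}

Summary -> nodes [0, 2, 3, 8, 10]; box-tests=5; leaf-entries=1; first=P6

== RESULT ==
[0, 2, 3, 8, 10]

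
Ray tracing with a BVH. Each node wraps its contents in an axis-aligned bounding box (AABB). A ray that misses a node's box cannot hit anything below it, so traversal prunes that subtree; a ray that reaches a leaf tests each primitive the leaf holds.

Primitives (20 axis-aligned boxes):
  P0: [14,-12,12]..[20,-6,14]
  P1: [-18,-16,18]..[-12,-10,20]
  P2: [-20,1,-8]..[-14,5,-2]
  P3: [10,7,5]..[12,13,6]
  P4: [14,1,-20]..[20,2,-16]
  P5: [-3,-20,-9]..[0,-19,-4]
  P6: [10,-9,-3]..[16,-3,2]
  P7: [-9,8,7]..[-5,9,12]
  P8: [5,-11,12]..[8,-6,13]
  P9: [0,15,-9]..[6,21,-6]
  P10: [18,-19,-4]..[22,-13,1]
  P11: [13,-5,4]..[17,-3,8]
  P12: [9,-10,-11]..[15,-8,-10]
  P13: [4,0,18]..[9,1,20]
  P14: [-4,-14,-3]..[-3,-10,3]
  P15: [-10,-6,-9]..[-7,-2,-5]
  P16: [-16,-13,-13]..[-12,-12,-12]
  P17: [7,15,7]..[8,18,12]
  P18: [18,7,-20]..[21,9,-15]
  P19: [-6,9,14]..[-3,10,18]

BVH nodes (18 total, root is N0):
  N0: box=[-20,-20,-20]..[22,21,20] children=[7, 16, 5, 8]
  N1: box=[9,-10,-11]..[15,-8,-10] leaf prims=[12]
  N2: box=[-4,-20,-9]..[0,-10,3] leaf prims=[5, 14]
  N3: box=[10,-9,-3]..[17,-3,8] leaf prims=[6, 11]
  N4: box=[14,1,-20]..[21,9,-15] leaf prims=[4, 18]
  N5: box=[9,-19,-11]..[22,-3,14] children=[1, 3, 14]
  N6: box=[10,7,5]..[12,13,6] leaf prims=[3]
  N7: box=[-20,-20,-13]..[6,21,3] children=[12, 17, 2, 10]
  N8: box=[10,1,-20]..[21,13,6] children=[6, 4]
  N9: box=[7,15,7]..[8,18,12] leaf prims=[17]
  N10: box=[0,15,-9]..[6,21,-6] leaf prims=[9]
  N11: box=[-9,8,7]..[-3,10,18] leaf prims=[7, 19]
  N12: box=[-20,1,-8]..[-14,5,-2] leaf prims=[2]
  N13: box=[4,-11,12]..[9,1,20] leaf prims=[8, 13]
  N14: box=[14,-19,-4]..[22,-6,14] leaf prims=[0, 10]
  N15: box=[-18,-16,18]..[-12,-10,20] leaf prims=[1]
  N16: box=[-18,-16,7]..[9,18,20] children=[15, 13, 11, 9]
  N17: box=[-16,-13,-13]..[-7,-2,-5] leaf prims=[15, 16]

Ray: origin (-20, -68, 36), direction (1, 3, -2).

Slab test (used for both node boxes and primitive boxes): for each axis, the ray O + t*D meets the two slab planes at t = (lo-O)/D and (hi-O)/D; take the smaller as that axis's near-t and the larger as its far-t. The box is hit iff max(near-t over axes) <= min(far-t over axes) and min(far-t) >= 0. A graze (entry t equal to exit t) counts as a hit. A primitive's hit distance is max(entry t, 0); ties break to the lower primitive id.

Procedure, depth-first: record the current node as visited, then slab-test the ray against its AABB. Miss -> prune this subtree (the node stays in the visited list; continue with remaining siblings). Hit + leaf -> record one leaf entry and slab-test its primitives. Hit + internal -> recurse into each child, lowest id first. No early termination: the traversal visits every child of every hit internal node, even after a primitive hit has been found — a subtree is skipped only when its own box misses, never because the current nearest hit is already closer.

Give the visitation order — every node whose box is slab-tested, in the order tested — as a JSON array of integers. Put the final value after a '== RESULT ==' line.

Walk:
N0 x:[0,42] y:[16,89/3] z:[8,28] -> hit [16,28], descend [5, 7, 8, 16]
  N5 x:[29,42] y:[49/3,65/3] z:[11,47/2] -> miss, prune
  N7 x:[0,26] y:[16,89/3] z:[33/2,49/2] -> hit [33/2,49/2], descend [2, 10, 12, 17]
    N2 x:[16,20] y:[16,58/3] z:[33/2,45/2] -> hit [33/2,58/3] leaf, test {P5(miss), P14(miss)}
    N10 x:[20,26] y:[83/3,89/3] z:[21,45/2] -> miss, prune
    N12 x:[0,6] y:[23,73/3] z:[19,22] -> miss, prune
    N17 x:[4,13] y:[55/3,22] z:[41/2,49/2] -> miss, prune
  N8 x:[30,41] y:[23,27] z:[15,28] -> miss, prune
  N16 x:[2,29] y:[52/3,86/3] z:[8,29/2] -> miss, prune

Summary -> nodes [0, 5, 7, 2, 10, 12, 17, 8, 16]; box-tests=9; leaf-entries=1; first=miss

== RESULT ==
[0, 5, 7, 2, 10, 12, 17, 8, 16]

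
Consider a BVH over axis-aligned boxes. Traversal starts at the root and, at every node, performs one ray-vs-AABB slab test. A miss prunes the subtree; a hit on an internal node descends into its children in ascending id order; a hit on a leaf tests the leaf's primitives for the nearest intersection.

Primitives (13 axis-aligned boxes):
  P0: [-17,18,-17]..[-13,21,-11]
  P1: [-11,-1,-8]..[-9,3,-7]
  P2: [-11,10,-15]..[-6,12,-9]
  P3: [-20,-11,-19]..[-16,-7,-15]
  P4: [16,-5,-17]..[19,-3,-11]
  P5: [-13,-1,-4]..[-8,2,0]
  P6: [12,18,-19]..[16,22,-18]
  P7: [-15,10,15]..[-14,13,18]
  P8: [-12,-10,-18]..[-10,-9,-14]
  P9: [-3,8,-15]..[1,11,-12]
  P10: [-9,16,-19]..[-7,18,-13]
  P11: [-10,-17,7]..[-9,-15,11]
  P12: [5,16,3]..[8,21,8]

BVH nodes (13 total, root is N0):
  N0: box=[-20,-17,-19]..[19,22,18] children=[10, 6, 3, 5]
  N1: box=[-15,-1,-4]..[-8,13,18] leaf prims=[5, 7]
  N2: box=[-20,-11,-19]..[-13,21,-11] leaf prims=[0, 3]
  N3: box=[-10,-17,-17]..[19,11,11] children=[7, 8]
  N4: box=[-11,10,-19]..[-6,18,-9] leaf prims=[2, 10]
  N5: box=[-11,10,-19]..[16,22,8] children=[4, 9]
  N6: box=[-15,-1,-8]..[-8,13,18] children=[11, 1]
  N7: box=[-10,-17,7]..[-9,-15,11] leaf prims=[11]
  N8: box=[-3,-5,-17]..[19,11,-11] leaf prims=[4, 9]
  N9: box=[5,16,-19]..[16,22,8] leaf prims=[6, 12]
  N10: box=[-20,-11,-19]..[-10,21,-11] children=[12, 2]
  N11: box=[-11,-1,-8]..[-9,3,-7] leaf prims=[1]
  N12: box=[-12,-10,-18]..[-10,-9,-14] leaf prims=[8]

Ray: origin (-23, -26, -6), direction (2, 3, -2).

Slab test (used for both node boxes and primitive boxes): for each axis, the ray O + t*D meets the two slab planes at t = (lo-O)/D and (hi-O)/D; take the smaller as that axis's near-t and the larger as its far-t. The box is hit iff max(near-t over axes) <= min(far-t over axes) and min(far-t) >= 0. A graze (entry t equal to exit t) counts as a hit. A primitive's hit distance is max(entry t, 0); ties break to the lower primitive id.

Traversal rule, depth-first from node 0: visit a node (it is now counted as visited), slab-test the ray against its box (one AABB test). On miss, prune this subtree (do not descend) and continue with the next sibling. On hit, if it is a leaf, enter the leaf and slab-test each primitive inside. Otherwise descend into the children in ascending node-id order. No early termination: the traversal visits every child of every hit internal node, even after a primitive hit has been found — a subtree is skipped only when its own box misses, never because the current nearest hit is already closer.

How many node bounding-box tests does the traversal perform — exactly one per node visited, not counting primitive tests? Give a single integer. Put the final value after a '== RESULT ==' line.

Traverse from the root:
N0 x:[3/2,21] y:[3,16] z:[-12,13/2] -> hit [3,13/2], descend [3, 5, 6, 10]
  N3 x:[13/2,21] y:[3,37/3] z:[-17/2,11/2] -> miss, prune
  N5 x:[6,39/2] y:[12,16] z:[-7,13/2] -> miss, prune
  N6 x:[4,15/2] y:[25/3,13] z:[-12,1] -> miss, prune
  N10 x:[3/2,13/2] y:[5,47/3] z:[5/2,13/2] -> hit [5,13/2], descend [2, 12]
    N2 x:[3/2,5] y:[5,47/3] z:[5/2,13/2] -> hit [5,5] leaf, test {P0(miss), P3(miss)}
    N12 x:[11/2,13/2] y:[16/3,17/3] z:[4,6] -> hit [11/2,17/3] leaf, test {P8@t=11/2}

7 AABB tests over nodes [0, 3, 5, 6, 10, 2, 12]; 2 leaves entered; closest P8.

== RESULT ==
7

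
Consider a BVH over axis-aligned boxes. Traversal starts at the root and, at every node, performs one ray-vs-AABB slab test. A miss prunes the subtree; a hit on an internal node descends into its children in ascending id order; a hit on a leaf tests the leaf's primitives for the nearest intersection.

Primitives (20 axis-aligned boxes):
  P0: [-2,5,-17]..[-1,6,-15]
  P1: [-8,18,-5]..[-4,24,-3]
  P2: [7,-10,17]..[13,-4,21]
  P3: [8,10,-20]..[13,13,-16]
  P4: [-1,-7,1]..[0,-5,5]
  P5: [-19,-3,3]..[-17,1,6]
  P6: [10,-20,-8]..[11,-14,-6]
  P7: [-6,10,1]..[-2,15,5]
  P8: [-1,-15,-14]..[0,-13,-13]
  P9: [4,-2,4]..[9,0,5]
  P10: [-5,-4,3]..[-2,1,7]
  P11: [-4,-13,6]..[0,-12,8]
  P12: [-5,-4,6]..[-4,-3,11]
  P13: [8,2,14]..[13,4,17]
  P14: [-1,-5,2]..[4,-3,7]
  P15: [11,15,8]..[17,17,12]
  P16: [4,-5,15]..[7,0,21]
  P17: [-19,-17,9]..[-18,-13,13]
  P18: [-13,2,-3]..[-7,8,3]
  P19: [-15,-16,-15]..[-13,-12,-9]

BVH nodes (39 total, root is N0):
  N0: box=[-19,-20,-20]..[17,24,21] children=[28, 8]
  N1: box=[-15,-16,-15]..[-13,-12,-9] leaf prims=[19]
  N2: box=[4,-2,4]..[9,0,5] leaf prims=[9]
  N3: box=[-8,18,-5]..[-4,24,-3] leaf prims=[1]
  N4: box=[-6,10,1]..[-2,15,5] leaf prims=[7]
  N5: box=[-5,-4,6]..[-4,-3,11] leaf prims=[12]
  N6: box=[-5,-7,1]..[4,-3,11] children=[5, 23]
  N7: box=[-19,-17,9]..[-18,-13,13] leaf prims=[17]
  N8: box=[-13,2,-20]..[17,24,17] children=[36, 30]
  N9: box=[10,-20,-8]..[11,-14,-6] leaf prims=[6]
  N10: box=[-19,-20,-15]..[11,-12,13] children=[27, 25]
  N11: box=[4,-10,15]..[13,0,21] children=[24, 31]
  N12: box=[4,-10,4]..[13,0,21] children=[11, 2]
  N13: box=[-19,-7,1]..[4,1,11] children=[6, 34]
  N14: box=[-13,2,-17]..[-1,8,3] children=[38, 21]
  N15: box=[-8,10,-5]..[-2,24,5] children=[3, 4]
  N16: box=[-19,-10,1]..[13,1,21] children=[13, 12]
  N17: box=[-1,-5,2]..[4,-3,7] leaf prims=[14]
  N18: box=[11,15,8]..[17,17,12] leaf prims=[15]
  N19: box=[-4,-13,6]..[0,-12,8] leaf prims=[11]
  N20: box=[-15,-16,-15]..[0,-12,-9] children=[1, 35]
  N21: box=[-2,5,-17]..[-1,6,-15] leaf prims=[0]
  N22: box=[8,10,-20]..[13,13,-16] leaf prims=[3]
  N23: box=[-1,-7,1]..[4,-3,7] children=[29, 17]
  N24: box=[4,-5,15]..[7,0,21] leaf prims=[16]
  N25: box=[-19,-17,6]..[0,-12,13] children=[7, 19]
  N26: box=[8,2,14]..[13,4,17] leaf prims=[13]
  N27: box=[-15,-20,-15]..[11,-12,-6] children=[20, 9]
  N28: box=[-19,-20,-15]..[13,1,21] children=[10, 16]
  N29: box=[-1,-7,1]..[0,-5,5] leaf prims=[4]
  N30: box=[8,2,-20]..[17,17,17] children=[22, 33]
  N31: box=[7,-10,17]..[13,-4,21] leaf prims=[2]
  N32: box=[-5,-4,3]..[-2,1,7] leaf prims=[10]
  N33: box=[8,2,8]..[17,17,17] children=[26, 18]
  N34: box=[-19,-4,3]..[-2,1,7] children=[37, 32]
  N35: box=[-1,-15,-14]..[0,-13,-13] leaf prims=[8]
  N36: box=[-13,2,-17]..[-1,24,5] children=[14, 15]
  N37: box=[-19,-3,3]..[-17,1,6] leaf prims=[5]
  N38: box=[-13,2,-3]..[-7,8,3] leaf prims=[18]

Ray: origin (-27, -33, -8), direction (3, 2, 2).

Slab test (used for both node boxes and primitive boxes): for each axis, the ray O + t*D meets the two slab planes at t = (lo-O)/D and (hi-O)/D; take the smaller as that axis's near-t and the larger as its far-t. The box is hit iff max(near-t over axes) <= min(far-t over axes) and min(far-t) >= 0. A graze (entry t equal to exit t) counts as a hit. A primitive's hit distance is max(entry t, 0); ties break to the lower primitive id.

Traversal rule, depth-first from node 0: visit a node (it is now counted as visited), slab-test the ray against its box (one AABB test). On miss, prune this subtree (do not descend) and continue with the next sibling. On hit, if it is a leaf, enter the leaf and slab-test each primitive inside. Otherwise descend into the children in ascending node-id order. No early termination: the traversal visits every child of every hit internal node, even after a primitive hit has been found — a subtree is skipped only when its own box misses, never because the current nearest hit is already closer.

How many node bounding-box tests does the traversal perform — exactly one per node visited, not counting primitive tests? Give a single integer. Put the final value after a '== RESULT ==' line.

Trace the traversal:
N0 x:[8/3,44/3] y:[13/2,57/2] z:[-6,29/2] -> hit [13/2,29/2], descend [8, 28]
  N8 x:[14/3,44/3] y:[35/2,57/2] z:[-6,25/2] -> miss, prune
  N28 x:[8/3,40/3] y:[13/2,17] z:[-7/2,29/2] -> hit [13/2,40/3], descend [10, 16]
    N10 x:[8/3,38/3] y:[13/2,21/2] z:[-7/2,21/2] -> hit [13/2,21/2], descend [25, 27]
      N25 x:[8/3,9] y:[8,21/2] z:[7,21/2] -> hit [8,9], descend [7, 19]
        N7 x:[8/3,3] y:[8,10] z:[17/2,21/2] -> miss, prune
        N19 x:[23/3,9] y:[10,21/2] z:[7,8] -> miss, prune
      N27 x:[4,38/3] y:[13/2,21/2] z:[-7/2,1] -> miss, prune
    N16 x:[8/3,40/3] y:[23/2,17] z:[9/2,29/2] -> hit [23/2,40/3], descend [12, 13]
      N12 x:[31/3,40/3] y:[23/2,33/2] z:[6,29/2] -> hit [23/2,40/3], descend [2, 11]
        N2 x:[31/3,12] y:[31/2,33/2] z:[6,13/2] -> miss, prune
        N11 x:[31/3,40/3] y:[23/2,33/2] z:[23/2,29/2] -> hit [23/2,40/3], descend [24, 31]
          N24 x:[31/3,34/3] y:[14,33/2] z:[23/2,29/2] -> miss, prune
          N31 x:[34/3,40/3] y:[23/2,29/2] z:[25/2,29/2] -> hit [25/2,40/3] leaf, test {P2@t=25/2}
      N13 x:[8/3,31/3] y:[13,17] z:[9/2,19/2] -> miss, prune

order=[0, 8, 28, 10, 25, 7, 19, 27, 16, 12, 2, 11, 24, 31, 13]  |boxes|=15  |leaves|=1  hit=P2

== RESULT ==
15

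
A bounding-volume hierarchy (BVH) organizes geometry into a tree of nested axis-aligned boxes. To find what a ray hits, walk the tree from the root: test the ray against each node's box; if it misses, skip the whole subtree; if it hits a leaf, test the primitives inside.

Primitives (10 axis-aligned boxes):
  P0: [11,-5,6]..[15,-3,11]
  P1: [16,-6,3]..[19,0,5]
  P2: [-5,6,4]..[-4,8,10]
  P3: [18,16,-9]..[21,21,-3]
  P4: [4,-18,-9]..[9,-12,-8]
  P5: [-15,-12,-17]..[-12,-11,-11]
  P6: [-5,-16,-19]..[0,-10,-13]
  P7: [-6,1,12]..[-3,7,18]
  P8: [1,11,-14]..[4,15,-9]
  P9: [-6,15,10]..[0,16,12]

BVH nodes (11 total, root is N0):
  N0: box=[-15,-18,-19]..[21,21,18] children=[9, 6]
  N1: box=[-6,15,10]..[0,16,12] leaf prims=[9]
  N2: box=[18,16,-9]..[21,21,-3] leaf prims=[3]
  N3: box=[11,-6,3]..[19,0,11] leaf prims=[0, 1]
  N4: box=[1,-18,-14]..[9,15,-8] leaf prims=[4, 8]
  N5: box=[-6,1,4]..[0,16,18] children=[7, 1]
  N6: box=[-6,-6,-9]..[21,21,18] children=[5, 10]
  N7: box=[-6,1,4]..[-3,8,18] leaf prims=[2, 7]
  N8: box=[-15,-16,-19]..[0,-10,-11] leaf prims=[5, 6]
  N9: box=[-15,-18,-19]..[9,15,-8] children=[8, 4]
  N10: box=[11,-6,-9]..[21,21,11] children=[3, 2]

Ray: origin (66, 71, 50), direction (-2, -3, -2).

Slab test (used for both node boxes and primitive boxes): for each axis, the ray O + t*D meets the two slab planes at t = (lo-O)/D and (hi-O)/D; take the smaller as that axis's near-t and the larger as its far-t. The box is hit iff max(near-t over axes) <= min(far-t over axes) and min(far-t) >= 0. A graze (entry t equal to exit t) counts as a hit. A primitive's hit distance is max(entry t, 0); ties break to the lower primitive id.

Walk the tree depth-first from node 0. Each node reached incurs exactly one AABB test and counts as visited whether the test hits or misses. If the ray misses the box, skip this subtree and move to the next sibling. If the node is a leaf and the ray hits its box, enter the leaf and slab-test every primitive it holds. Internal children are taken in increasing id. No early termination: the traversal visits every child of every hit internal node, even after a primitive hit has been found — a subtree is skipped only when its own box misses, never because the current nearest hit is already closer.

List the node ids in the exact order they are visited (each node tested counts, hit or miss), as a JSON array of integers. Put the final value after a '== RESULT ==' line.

Traverse from the root:
N0 x:[45/2,81/2] y:[50/3,89/3] z:[16,69/2] -> hit [45/2,89/3], descend [6, 9]
  N6 x:[45/2,36] y:[50/3,77/3] z:[16,59/2] -> hit [45/2,77/3], descend [5, 10]
    N5 x:[33,36] y:[55/3,70/3] z:[16,23] -> miss, prune
    N10 x:[45/2,55/2] y:[50/3,77/3] z:[39/2,59/2] -> hit [45/2,77/3], descend [2, 3]
      N2 x:[45/2,24] y:[50/3,55/3] z:[53/2,59/2] -> miss, prune
      N3 x:[47/2,55/2] y:[71/3,77/3] z:[39/2,47/2] -> miss, prune
  N9 x:[57/2,81/2] y:[56/3,89/3] z:[29,69/2] -> hit [29,89/3], descend [4, 8]
    N4 x:[57/2,65/2] y:[56/3,89/3] z:[29,32] -> hit [29,89/3] leaf, test {P4@t=29, P8(miss)}
    N8 x:[33,81/2] y:[27,29] z:[61/2,69/2] -> miss, prune

order=[0, 6, 5, 10, 2, 3, 9, 4, 8]  |boxes|=9  |leaves|=1  hit=P4

== RESULT ==
[0, 6, 5, 10, 2, 3, 9, 4, 8]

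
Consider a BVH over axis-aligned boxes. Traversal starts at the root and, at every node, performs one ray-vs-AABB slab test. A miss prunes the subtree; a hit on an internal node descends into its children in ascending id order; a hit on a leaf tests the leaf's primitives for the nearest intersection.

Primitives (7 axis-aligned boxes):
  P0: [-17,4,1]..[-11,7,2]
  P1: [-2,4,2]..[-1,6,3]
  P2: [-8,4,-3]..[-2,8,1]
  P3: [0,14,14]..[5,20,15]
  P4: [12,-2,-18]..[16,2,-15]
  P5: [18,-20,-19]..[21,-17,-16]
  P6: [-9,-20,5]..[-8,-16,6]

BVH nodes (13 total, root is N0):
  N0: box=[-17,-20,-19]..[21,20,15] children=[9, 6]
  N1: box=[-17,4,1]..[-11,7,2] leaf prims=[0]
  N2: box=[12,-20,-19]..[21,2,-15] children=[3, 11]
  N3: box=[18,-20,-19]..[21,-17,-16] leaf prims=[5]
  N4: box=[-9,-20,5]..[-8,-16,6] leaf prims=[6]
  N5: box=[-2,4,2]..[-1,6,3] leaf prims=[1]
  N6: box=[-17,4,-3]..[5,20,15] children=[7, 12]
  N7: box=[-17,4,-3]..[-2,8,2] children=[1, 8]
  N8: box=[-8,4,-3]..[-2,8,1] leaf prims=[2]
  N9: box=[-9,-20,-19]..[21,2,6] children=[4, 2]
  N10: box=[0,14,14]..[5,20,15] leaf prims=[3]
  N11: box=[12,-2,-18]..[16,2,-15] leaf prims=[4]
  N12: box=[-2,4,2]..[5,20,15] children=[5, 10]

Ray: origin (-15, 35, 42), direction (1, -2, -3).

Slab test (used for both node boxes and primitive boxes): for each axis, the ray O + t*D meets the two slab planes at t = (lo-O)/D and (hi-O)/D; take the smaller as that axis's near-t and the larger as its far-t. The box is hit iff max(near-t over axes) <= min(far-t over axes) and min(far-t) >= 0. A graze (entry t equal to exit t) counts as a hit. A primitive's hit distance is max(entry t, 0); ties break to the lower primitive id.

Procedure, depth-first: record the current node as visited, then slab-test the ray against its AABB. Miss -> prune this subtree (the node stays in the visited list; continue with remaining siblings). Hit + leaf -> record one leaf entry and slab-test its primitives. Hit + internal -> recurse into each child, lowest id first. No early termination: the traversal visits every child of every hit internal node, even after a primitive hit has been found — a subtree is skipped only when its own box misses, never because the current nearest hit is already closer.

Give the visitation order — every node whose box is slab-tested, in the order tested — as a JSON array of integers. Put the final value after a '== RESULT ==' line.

Traverse from the root:
N0 x:[-2,36] y:[15/2,55/2] z:[9,61/3] -> hit [9,61/3], descend [6, 9]
  N6 x:[-2,20] y:[15/2,31/2] z:[9,15] -> hit [9,15], descend [7, 12]
    N7 x:[-2,13] y:[27/2,31/2] z:[40/3,15] -> miss, prune
    N12 x:[13,20] y:[15/2,31/2] z:[9,40/3] -> hit [13,40/3], descend [5, 10]
      N5 x:[13,14] y:[29/2,31/2] z:[13,40/3] -> miss, prune
      N10 x:[15,20] y:[15/2,21/2] z:[9,28/3] -> miss, prune
  N9 x:[6,36] y:[33/2,55/2] z:[12,61/3] -> hit [33/2,61/3], descend [2, 4]
    N2 x:[27,36] y:[33/2,55/2] z:[19,61/3] -> miss, prune
    N4 x:[6,7] y:[51/2,55/2] z:[12,37/3] -> miss, prune

9 AABB tests over nodes [0, 6, 7, 12, 5, 10, 9, 2, 4]; 0 leaves entered; closest miss.

== RESULT ==
[0, 6, 7, 12, 5, 10, 9, 2, 4]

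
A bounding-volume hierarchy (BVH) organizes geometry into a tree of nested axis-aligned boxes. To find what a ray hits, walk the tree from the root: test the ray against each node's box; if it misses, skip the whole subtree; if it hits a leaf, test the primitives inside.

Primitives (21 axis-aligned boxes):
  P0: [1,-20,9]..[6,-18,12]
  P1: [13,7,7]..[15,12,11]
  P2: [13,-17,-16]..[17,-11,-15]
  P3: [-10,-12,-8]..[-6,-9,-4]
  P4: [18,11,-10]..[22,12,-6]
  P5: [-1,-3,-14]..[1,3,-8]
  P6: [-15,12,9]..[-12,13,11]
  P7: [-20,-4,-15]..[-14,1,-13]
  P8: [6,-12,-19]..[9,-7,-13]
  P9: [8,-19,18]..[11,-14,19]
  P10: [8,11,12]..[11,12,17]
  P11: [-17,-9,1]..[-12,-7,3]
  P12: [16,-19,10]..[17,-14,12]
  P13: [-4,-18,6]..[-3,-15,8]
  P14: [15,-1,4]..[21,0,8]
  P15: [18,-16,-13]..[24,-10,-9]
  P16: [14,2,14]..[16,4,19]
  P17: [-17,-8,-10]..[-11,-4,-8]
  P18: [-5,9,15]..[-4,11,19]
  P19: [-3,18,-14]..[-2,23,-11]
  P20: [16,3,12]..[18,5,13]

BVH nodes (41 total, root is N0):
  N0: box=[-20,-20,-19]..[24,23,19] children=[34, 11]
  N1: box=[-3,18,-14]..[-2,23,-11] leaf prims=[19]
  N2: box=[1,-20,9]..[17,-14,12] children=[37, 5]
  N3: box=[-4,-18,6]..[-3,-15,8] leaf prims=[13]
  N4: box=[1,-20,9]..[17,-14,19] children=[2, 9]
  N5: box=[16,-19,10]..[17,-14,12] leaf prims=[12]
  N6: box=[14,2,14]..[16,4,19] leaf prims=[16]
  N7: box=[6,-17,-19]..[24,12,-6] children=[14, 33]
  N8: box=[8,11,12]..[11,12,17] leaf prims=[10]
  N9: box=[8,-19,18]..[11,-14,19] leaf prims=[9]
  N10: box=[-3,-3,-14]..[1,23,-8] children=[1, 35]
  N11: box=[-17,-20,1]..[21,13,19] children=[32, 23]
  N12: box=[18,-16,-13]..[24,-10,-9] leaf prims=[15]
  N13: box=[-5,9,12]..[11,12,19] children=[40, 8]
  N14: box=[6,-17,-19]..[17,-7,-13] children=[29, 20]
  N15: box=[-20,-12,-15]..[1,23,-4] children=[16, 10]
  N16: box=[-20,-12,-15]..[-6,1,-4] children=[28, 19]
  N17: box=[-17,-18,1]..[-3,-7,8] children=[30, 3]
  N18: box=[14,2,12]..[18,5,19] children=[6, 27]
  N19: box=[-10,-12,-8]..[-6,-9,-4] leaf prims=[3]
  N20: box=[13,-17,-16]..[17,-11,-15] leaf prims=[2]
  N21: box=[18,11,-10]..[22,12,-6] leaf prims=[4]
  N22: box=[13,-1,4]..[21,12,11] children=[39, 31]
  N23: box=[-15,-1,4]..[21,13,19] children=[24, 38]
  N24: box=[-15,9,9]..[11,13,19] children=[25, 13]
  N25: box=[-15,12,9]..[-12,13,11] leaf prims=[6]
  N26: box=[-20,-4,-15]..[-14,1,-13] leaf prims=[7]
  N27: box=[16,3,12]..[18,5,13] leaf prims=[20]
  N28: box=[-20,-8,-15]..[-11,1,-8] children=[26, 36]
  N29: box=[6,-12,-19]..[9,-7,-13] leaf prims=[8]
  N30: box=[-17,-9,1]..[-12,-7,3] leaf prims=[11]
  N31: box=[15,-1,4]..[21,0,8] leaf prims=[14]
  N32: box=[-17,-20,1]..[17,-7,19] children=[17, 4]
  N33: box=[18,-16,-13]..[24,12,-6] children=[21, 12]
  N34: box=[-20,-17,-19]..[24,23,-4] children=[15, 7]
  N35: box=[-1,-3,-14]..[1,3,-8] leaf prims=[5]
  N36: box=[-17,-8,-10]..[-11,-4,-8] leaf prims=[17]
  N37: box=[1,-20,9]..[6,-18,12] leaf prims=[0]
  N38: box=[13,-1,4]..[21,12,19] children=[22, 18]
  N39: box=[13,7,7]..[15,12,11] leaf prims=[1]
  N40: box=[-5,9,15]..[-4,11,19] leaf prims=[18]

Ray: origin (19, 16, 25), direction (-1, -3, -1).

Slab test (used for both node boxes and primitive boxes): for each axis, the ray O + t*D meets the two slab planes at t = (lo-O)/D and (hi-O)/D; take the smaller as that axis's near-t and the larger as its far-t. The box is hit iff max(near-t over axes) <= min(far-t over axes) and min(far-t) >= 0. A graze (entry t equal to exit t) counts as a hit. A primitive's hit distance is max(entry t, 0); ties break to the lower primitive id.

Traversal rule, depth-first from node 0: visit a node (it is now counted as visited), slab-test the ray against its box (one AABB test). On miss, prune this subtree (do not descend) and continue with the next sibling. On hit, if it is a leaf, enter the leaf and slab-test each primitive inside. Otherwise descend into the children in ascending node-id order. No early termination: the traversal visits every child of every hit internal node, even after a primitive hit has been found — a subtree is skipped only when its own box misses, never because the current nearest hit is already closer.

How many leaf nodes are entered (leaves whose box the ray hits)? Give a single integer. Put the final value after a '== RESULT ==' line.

Walk:
N0 x:[-5,39] y:[-7/3,12] z:[6,44] -> hit [6,12], descend [11, 34]
  N11 x:[-2,36] y:[1,12] z:[6,24] -> hit [6,12], descend [23, 32]
    N23 x:[-2,34] y:[1,17/3] z:[6,21] -> miss, prune
    N32 x:[2,36] y:[23/3,12] z:[6,24] -> hit [23/3,12], descend [4, 17]
      N4 x:[2,18] y:[10,12] z:[6,16] -> hit [10,12], descend [2, 9]
        N2 x:[2,18] y:[10,12] z:[13,16] -> miss, prune
        N9 x:[8,11] y:[10,35/3] z:[6,7] -> miss, prune
      N17 x:[22,36] y:[23/3,34/3] z:[17,24] -> miss, prune
  N34 x:[-5,39] y:[-7/3,11] z:[29,44] -> miss, prune

9 AABB tests over nodes [0, 11, 23, 32, 4, 2, 9, 17, 34]; 0 leaves entered; closest miss.

== RESULT ==
0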